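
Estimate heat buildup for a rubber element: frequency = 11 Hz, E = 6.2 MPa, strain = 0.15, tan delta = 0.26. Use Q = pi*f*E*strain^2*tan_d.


Q = pi * f * E * strain^2 * tan_d
= pi * 11 * 6.2 * 0.15^2 * 0.26
= pi * 11 * 6.2 * 0.0225 * 0.26
= 1.2534

Q = 1.2534


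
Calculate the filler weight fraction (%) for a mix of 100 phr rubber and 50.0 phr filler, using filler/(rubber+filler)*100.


Filler % = filler / (rubber + filler) * 100
= 50.0 / (100 + 50.0) * 100
= 50.0 / 150.0 * 100
= 33.33%

33.33%


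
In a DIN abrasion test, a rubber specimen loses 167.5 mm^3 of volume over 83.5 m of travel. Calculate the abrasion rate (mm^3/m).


Rate = volume_loss / distance
= 167.5 / 83.5
= 2.006 mm^3/m

2.006 mm^3/m


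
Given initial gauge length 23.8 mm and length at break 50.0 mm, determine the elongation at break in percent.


Elongation = (Lf - L0) / L0 * 100
= (50.0 - 23.8) / 23.8 * 100
= 26.2 / 23.8 * 100
= 110.1%

110.1%


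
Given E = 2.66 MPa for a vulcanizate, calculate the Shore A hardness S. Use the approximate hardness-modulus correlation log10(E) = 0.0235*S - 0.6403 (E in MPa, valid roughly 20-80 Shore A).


log10(E) = 0.0235*S - 0.6403  =>  S = (log10(E) + 0.6403) / 0.0235
log10(2.66) = 0.424882
S = (0.424882 + 0.6403) / 0.0235 = 1.065182 / 0.0235
S = 45.3

Shore A = 45.3


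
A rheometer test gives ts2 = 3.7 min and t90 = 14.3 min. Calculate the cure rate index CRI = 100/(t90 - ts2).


CRI = 100 / (t90 - ts2)
= 100 / (14.3 - 3.7)
= 100 / 10.6
= 9.43 min^-1

9.43 min^-1


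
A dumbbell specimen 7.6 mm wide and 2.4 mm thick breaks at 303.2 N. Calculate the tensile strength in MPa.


Area = width * thickness = 7.6 * 2.4 = 18.24 mm^2
TS = force / area = 303.2 / 18.24 = 16.62 MPa

16.62 MPa


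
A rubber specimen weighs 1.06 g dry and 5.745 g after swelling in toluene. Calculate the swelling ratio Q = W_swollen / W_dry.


Q = W_swollen / W_dry
Q = 5.745 / 1.06
Q = 5.42

Q = 5.42


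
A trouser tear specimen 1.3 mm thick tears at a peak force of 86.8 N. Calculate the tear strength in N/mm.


Tear strength = force / thickness
= 86.8 / 1.3
= 66.77 N/mm

66.77 N/mm


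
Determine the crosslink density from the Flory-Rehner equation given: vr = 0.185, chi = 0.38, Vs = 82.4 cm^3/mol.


ln(1 - vr) = ln(1 - 0.185) = -0.2046
Numerator = -((-0.2046) + 0.185 + 0.38 * 0.185^2) = 0.0066
Denominator = 82.4 * (0.185^(1/3) - 0.185/2) = 39.3297
nu = 0.0066 / 39.3297 = 1.6684e-04 mol/cm^3

1.6684e-04 mol/cm^3


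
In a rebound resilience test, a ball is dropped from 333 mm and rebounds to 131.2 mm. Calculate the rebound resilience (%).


Resilience = h_rebound / h_drop * 100
= 131.2 / 333 * 100
= 39.4%

39.4%


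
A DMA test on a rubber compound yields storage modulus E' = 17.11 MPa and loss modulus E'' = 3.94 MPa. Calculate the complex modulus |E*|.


|E*| = sqrt(E'^2 + E''^2)
= sqrt(17.11^2 + 3.94^2)
= sqrt(292.7521 + 15.5236)
= 17.558 MPa

17.558 MPa


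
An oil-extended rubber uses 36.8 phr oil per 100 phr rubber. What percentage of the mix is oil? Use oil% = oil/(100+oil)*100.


Oil % = oil / (100 + oil) * 100
= 36.8 / (100 + 36.8) * 100
= 36.8 / 136.8 * 100
= 26.9%

26.9%


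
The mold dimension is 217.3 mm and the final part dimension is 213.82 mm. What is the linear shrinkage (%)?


Shrinkage = (mold - part) / mold * 100
= (217.3 - 213.82) / 217.3 * 100
= 3.48 / 217.3 * 100
= 1.6%

1.6%


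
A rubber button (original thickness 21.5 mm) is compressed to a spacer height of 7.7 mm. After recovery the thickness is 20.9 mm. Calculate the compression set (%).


CS = (t0 - recovered) / (t0 - ts) * 100
= (21.5 - 20.9) / (21.5 - 7.7) * 100
= 0.6 / 13.8 * 100
= 4.3%

4.3%


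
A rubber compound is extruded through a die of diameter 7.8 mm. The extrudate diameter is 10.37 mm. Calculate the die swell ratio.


Die swell ratio = D_extrudate / D_die
= 10.37 / 7.8
= 1.329

Die swell = 1.329


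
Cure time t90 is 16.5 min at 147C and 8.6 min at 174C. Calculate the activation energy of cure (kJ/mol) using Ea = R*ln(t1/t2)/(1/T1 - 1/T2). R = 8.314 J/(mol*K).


T1 = 420.15 K, T2 = 447.15 K
1/T1 - 1/T2 = 1.4372e-04
ln(t1/t2) = ln(16.5/8.6) = 0.6516
Ea = 8.314 * 0.6516 / 1.4372e-04 = 37694.9976 J/mol
Ea = 37.69 kJ/mol

37.69 kJ/mol


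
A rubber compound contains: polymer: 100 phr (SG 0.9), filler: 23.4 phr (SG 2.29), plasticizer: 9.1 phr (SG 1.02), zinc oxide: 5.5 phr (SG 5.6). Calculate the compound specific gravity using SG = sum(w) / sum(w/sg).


Sum of weights = 138.0
Volume contributions:
  polymer: 100/0.9 = 111.1111
  filler: 23.4/2.29 = 10.2183
  plasticizer: 9.1/1.02 = 8.9216
  zinc oxide: 5.5/5.6 = 0.9821
Sum of volumes = 131.2332
SG = 138.0 / 131.2332 = 1.052

SG = 1.052


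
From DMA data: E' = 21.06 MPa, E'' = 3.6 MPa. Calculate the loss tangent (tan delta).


tan delta = E'' / E'
= 3.6 / 21.06
= 0.1709

tan delta = 0.1709


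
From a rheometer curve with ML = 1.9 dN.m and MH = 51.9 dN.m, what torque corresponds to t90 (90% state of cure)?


M90 = ML + 0.9 * (MH - ML)
M90 = 1.9 + 0.9 * (51.9 - 1.9)
M90 = 1.9 + 0.9 * 50.0
M90 = 46.9 dN.m

46.9 dN.m


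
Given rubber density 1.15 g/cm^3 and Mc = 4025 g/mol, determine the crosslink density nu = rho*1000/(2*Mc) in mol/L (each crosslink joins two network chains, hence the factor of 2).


nu = rho * 1000 / (2 * Mc)
nu = 1.15 * 1000 / (2 * 4025)
nu = 1150.0 / 8050
nu = 0.1429 mol/L

0.1429 mol/L


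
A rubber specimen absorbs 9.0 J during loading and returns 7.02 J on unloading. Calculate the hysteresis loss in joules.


Hysteresis loss = loading - unloading
= 9.0 - 7.02
= 1.98 J

1.98 J


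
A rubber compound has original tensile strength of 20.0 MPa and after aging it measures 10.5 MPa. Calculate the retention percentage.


Retention = aged / original * 100
= 10.5 / 20.0 * 100
= 52.5%

52.5%


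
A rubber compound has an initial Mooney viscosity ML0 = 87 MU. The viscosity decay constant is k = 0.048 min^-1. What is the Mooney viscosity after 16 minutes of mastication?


ML = ML0 * exp(-k * t)
ML = 87 * exp(-0.048 * 16)
ML = 87 * 0.4639
ML = 40.36 MU

40.36 MU


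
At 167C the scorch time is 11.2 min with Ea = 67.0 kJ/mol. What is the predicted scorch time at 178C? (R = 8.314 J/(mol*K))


Convert temperatures: T1 = 167 + 273.15 = 440.15 K, T2 = 178 + 273.15 = 451.15 K
ts2_new = 11.2 * exp(67000 / 8.314 * (1/451.15 - 1/440.15))
1/T2 - 1/T1 = -5.5395e-05
ts2_new = 7.17 min

7.17 min


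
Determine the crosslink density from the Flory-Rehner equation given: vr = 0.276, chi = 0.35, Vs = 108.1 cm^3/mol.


ln(1 - vr) = ln(1 - 0.276) = -0.3230
Numerator = -((-0.3230) + 0.276 + 0.35 * 0.276^2) = 0.0203
Denominator = 108.1 * (0.276^(1/3) - 0.276/2) = 55.4643
nu = 0.0203 / 55.4643 = 3.6604e-04 mol/cm^3

3.6604e-04 mol/cm^3


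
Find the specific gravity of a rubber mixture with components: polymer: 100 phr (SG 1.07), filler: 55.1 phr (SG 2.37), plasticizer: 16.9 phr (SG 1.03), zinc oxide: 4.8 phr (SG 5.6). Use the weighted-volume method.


Sum of weights = 176.8
Volume contributions:
  polymer: 100/1.07 = 93.4579
  filler: 55.1/2.37 = 23.2489
  plasticizer: 16.9/1.03 = 16.4078
  zinc oxide: 4.8/5.6 = 0.8571
Sum of volumes = 133.9718
SG = 176.8 / 133.9718 = 1.32

SG = 1.32


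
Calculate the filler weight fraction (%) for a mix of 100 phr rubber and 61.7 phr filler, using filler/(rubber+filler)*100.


Filler % = filler / (rubber + filler) * 100
= 61.7 / (100 + 61.7) * 100
= 61.7 / 161.7 * 100
= 38.16%

38.16%


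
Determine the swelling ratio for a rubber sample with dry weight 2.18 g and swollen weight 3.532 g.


Q = W_swollen / W_dry
Q = 3.532 / 2.18
Q = 1.62

Q = 1.62


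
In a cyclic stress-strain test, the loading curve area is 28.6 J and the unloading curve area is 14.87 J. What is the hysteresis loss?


Hysteresis loss = loading - unloading
= 28.6 - 14.87
= 13.73 J

13.73 J


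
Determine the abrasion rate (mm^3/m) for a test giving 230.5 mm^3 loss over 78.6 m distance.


Rate = volume_loss / distance
= 230.5 / 78.6
= 2.933 mm^3/m

2.933 mm^3/m


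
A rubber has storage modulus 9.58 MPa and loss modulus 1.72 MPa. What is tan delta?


tan delta = E'' / E'
= 1.72 / 9.58
= 0.1795

tan delta = 0.1795


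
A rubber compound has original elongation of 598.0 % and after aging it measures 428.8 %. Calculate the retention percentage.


Retention = aged / original * 100
= 428.8 / 598.0 * 100
= 71.7%

71.7%


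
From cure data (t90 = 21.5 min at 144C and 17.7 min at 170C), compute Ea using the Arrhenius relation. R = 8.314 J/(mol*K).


T1 = 417.15 K, T2 = 443.15 K
1/T1 - 1/T2 = 1.4065e-04
ln(t1/t2) = ln(21.5/17.7) = 0.1945
Ea = 8.314 * 0.1945 / 1.4065e-04 = 11496.6985 J/mol
Ea = 11.5 kJ/mol

11.5 kJ/mol


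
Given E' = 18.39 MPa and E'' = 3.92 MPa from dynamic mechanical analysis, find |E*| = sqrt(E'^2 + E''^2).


|E*| = sqrt(E'^2 + E''^2)
= sqrt(18.39^2 + 3.92^2)
= sqrt(338.1921 + 15.3664)
= 18.803 MPa

18.803 MPa


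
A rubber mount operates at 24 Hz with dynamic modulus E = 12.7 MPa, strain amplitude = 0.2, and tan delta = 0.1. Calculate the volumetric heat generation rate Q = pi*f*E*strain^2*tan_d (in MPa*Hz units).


Q = pi * f * E * strain^2 * tan_d
= pi * 24 * 12.7 * 0.2^2 * 0.1
= pi * 24 * 12.7 * 0.0400 * 0.1
= 3.8302

Q = 3.8302


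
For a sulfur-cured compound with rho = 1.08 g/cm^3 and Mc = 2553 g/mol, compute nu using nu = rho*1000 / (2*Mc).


nu = rho * 1000 / (2 * Mc)
nu = 1.08 * 1000 / (2 * 2553)
nu = 1080.0 / 5106
nu = 0.2115 mol/L

0.2115 mol/L


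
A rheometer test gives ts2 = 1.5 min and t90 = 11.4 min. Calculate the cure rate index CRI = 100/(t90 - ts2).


CRI = 100 / (t90 - ts2)
= 100 / (11.4 - 1.5)
= 100 / 9.9
= 10.1 min^-1

10.1 min^-1


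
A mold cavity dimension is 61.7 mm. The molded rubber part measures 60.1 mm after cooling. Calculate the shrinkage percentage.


Shrinkage = (mold - part) / mold * 100
= (61.7 - 60.1) / 61.7 * 100
= 1.6 / 61.7 * 100
= 2.59%

2.59%


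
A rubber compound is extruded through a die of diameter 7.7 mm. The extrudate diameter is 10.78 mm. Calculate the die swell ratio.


Die swell ratio = D_extrudate / D_die
= 10.78 / 7.7
= 1.4

Die swell = 1.4


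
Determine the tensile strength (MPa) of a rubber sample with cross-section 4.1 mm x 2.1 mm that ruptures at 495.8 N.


Area = width * thickness = 4.1 * 2.1 = 8.61 mm^2
TS = force / area = 495.8 / 8.61 = 57.58 MPa

57.58 MPa


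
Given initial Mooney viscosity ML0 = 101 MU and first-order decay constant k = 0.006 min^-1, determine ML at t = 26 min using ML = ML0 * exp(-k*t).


ML = ML0 * exp(-k * t)
ML = 101 * exp(-0.006 * 26)
ML = 101 * 0.8556
ML = 86.41 MU

86.41 MU


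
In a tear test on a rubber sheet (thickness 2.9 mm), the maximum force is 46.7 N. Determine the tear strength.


Tear strength = force / thickness
= 46.7 / 2.9
= 16.1 N/mm

16.1 N/mm


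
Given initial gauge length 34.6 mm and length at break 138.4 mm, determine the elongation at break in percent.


Elongation = (Lf - L0) / L0 * 100
= (138.4 - 34.6) / 34.6 * 100
= 103.8 / 34.6 * 100
= 300.0%

300.0%


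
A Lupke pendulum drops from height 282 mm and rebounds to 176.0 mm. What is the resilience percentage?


Resilience = h_rebound / h_drop * 100
= 176.0 / 282 * 100
= 62.4%

62.4%


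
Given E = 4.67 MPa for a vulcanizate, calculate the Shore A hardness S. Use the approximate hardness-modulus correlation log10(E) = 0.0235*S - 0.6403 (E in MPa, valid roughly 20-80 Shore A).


log10(E) = 0.0235*S - 0.6403  =>  S = (log10(E) + 0.6403) / 0.0235
log10(4.67) = 0.669317
S = (0.669317 + 0.6403) / 0.0235 = 1.309617 / 0.0235
S = 55.7

Shore A = 55.7


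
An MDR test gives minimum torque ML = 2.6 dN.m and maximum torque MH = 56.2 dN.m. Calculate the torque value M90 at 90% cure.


M90 = ML + 0.9 * (MH - ML)
M90 = 2.6 + 0.9 * (56.2 - 2.6)
M90 = 2.6 + 0.9 * 53.6
M90 = 50.84 dN.m

50.84 dN.m


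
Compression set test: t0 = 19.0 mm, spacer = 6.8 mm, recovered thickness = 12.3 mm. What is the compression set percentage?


CS = (t0 - recovered) / (t0 - ts) * 100
= (19.0 - 12.3) / (19.0 - 6.8) * 100
= 6.7 / 12.2 * 100
= 54.9%

54.9%


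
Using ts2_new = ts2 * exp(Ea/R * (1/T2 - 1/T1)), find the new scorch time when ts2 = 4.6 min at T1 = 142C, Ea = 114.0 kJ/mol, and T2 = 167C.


Convert temperatures: T1 = 142 + 273.15 = 415.15 K, T2 = 167 + 273.15 = 440.15 K
ts2_new = 4.6 * exp(114000 / 8.314 * (1/440.15 - 1/415.15))
1/T2 - 1/T1 = -1.3682e-04
ts2_new = 0.7 min

0.7 min


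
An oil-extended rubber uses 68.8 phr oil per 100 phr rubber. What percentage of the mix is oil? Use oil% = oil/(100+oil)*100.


Oil % = oil / (100 + oil) * 100
= 68.8 / (100 + 68.8) * 100
= 68.8 / 168.8 * 100
= 40.76%

40.76%


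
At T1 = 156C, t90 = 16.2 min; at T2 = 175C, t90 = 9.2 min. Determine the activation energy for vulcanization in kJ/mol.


T1 = 429.15 K, T2 = 448.15 K
1/T1 - 1/T2 = 9.8792e-05
ln(t1/t2) = ln(16.2/9.2) = 0.5658
Ea = 8.314 * 0.5658 / 9.8792e-05 = 47616.5400 J/mol
Ea = 47.62 kJ/mol

47.62 kJ/mol


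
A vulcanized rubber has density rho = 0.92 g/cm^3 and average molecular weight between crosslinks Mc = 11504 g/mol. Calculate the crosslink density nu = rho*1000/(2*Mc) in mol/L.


nu = rho * 1000 / (2 * Mc)
nu = 0.92 * 1000 / (2 * 11504)
nu = 920.0 / 23008
nu = 0.0400 mol/L

0.0400 mol/L


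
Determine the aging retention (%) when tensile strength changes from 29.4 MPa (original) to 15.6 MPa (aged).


Retention = aged / original * 100
= 15.6 / 29.4 * 100
= 53.1%

53.1%


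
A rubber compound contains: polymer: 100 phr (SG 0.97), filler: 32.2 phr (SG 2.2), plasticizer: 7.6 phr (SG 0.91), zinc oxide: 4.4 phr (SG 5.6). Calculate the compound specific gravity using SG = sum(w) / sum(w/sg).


Sum of weights = 144.2
Volume contributions:
  polymer: 100/0.97 = 103.0928
  filler: 32.2/2.2 = 14.6364
  plasticizer: 7.6/0.91 = 8.3516
  zinc oxide: 4.4/5.6 = 0.7857
Sum of volumes = 126.8665
SG = 144.2 / 126.8665 = 1.137

SG = 1.137


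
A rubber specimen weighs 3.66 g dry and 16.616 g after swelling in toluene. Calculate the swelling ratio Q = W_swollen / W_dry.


Q = W_swollen / W_dry
Q = 16.616 / 3.66
Q = 4.54

Q = 4.54


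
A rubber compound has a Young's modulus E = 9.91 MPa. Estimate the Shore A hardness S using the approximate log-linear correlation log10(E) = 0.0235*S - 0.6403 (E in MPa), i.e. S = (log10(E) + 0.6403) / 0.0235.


log10(E) = 0.0235*S - 0.6403  =>  S = (log10(E) + 0.6403) / 0.0235
log10(9.91) = 0.996074
S = (0.996074 + 0.6403) / 0.0235 = 1.636374 / 0.0235
S = 69.6

Shore A = 69.6


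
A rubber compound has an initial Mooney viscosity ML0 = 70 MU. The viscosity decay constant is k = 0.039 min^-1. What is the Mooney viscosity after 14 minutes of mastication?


ML = ML0 * exp(-k * t)
ML = 70 * exp(-0.039 * 14)
ML = 70 * 0.5793
ML = 40.55 MU

40.55 MU


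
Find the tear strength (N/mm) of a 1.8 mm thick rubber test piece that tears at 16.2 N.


Tear strength = force / thickness
= 16.2 / 1.8
= 9.0 N/mm

9.0 N/mm


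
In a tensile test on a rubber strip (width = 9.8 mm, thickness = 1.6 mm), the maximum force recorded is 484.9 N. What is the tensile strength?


Area = width * thickness = 9.8 * 1.6 = 15.68 mm^2
TS = force / area = 484.9 / 15.68 = 30.92 MPa

30.92 MPa


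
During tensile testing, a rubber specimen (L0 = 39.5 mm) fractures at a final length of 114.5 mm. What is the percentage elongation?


Elongation = (Lf - L0) / L0 * 100
= (114.5 - 39.5) / 39.5 * 100
= 75.0 / 39.5 * 100
= 189.9%

189.9%


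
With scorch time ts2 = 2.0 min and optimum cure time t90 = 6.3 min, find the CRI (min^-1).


CRI = 100 / (t90 - ts2)
= 100 / (6.3 - 2.0)
= 100 / 4.3
= 23.26 min^-1

23.26 min^-1


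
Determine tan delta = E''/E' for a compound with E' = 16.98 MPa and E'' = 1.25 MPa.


tan delta = E'' / E'
= 1.25 / 16.98
= 0.0736

tan delta = 0.0736


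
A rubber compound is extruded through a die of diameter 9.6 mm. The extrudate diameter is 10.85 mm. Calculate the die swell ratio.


Die swell ratio = D_extrudate / D_die
= 10.85 / 9.6
= 1.13

Die swell = 1.13


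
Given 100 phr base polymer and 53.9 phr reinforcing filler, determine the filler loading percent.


Filler % = filler / (rubber + filler) * 100
= 53.9 / (100 + 53.9) * 100
= 53.9 / 153.9 * 100
= 35.02%

35.02%


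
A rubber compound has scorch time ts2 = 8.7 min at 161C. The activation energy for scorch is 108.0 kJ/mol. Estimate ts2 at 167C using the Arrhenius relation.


Convert temperatures: T1 = 161 + 273.15 = 434.15 K, T2 = 167 + 273.15 = 440.15 K
ts2_new = 8.7 * exp(108000 / 8.314 * (1/440.15 - 1/434.15))
1/T2 - 1/T1 = -3.1399e-05
ts2_new = 5.79 min

5.79 min


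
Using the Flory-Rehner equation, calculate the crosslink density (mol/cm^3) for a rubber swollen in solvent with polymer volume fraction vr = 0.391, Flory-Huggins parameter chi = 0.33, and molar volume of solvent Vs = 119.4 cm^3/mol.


ln(1 - vr) = ln(1 - 0.391) = -0.4959
Numerator = -((-0.4959) + 0.391 + 0.33 * 0.391^2) = 0.0545
Denominator = 119.4 * (0.391^(1/3) - 0.391/2) = 63.9672
nu = 0.0545 / 63.9672 = 8.5179e-04 mol/cm^3

8.5179e-04 mol/cm^3


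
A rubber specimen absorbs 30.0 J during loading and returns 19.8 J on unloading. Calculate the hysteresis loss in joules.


Hysteresis loss = loading - unloading
= 30.0 - 19.8
= 10.2 J

10.2 J


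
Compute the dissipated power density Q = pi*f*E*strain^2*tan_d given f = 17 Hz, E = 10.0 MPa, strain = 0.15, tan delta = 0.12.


Q = pi * f * E * strain^2 * tan_d
= pi * 17 * 10.0 * 0.15^2 * 0.12
= pi * 17 * 10.0 * 0.0225 * 0.12
= 1.4420

Q = 1.4420


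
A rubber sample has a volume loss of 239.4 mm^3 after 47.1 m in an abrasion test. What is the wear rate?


Rate = volume_loss / distance
= 239.4 / 47.1
= 5.083 mm^3/m

5.083 mm^3/m


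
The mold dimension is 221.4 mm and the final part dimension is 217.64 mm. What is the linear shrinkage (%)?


Shrinkage = (mold - part) / mold * 100
= (221.4 - 217.64) / 221.4 * 100
= 3.76 / 221.4 * 100
= 1.7%

1.7%


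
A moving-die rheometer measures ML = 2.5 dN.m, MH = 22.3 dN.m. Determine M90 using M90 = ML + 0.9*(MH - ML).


M90 = ML + 0.9 * (MH - ML)
M90 = 2.5 + 0.9 * (22.3 - 2.5)
M90 = 2.5 + 0.9 * 19.8
M90 = 20.32 dN.m

20.32 dN.m


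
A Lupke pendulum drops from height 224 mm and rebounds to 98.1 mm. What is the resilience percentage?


Resilience = h_rebound / h_drop * 100
= 98.1 / 224 * 100
= 43.8%

43.8%


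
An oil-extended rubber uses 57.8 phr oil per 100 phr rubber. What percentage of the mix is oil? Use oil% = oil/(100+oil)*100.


Oil % = oil / (100 + oil) * 100
= 57.8 / (100 + 57.8) * 100
= 57.8 / 157.8 * 100
= 36.63%

36.63%


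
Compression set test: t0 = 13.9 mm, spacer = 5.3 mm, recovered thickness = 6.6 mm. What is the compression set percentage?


CS = (t0 - recovered) / (t0 - ts) * 100
= (13.9 - 6.6) / (13.9 - 5.3) * 100
= 7.3 / 8.6 * 100
= 84.9%

84.9%


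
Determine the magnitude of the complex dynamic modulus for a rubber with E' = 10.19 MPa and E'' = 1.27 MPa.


|E*| = sqrt(E'^2 + E''^2)
= sqrt(10.19^2 + 1.27^2)
= sqrt(103.8361 + 1.6129)
= 10.269 MPa

10.269 MPa


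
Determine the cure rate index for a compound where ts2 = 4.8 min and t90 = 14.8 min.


CRI = 100 / (t90 - ts2)
= 100 / (14.8 - 4.8)
= 100 / 10.0
= 10.0 min^-1

10.0 min^-1


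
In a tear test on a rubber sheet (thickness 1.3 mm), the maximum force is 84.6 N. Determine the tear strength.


Tear strength = force / thickness
= 84.6 / 1.3
= 65.08 N/mm

65.08 N/mm


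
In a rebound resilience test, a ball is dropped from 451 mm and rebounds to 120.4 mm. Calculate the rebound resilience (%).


Resilience = h_rebound / h_drop * 100
= 120.4 / 451 * 100
= 26.7%

26.7%


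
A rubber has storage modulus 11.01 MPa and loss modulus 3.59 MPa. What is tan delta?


tan delta = E'' / E'
= 3.59 / 11.01
= 0.3261

tan delta = 0.3261


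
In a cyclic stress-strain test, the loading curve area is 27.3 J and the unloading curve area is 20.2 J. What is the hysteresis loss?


Hysteresis loss = loading - unloading
= 27.3 - 20.2
= 7.1 J

7.1 J


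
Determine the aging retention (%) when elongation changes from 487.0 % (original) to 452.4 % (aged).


Retention = aged / original * 100
= 452.4 / 487.0 * 100
= 92.9%

92.9%


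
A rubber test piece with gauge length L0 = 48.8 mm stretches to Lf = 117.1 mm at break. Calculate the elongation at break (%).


Elongation = (Lf - L0) / L0 * 100
= (117.1 - 48.8) / 48.8 * 100
= 68.3 / 48.8 * 100
= 140.0%

140.0%


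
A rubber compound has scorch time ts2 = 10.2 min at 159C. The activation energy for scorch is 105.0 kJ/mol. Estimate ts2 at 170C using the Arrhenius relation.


Convert temperatures: T1 = 159 + 273.15 = 432.15 K, T2 = 170 + 273.15 = 443.15 K
ts2_new = 10.2 * exp(105000 / 8.314 * (1/443.15 - 1/432.15))
1/T2 - 1/T1 = -5.7439e-05
ts2_new = 4.94 min

4.94 min


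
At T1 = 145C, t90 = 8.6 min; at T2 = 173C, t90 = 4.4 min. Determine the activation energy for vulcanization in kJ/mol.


T1 = 418.15 K, T2 = 446.15 K
1/T1 - 1/T2 = 1.5009e-04
ln(t1/t2) = ln(8.6/4.4) = 0.6702
Ea = 8.314 * 0.6702 / 1.5009e-04 = 37122.9068 J/mol
Ea = 37.12 kJ/mol

37.12 kJ/mol


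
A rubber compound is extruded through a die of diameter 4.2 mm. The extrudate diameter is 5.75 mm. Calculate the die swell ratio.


Die swell ratio = D_extrudate / D_die
= 5.75 / 4.2
= 1.369

Die swell = 1.369


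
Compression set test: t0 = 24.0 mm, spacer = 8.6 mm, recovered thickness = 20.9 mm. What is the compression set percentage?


CS = (t0 - recovered) / (t0 - ts) * 100
= (24.0 - 20.9) / (24.0 - 8.6) * 100
= 3.1 / 15.4 * 100
= 20.1%

20.1%


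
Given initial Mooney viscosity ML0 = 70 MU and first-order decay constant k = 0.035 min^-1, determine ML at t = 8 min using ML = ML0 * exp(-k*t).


ML = ML0 * exp(-k * t)
ML = 70 * exp(-0.035 * 8)
ML = 70 * 0.7558
ML = 52.9 MU

52.9 MU


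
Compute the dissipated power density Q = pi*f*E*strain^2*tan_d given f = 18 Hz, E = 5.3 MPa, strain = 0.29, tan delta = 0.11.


Q = pi * f * E * strain^2 * tan_d
= pi * 18 * 5.3 * 0.29^2 * 0.11
= pi * 18 * 5.3 * 0.0841 * 0.11
= 2.7726

Q = 2.7726


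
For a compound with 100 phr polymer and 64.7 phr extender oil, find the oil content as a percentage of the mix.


Oil % = oil / (100 + oil) * 100
= 64.7 / (100 + 64.7) * 100
= 64.7 / 164.7 * 100
= 39.28%

39.28%


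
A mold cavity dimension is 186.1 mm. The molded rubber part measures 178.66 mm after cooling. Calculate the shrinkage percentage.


Shrinkage = (mold - part) / mold * 100
= (186.1 - 178.66) / 186.1 * 100
= 7.44 / 186.1 * 100
= 4.0%

4.0%


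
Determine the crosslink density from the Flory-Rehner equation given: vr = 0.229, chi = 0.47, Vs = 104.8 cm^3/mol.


ln(1 - vr) = ln(1 - 0.229) = -0.2601
Numerator = -((-0.2601) + 0.229 + 0.47 * 0.229^2) = 0.0064
Denominator = 104.8 * (0.229^(1/3) - 0.229/2) = 52.1174
nu = 0.0064 / 52.1174 = 1.2318e-04 mol/cm^3

1.2318e-04 mol/cm^3


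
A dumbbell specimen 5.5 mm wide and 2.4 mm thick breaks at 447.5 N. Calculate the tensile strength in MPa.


Area = width * thickness = 5.5 * 2.4 = 13.2 mm^2
TS = force / area = 447.5 / 13.2 = 33.9 MPa

33.9 MPa


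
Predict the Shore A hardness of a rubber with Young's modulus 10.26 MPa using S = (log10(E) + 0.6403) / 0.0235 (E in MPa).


log10(E) = 0.0235*S - 0.6403  =>  S = (log10(E) + 0.6403) / 0.0235
log10(10.26) = 1.011147
S = (1.011147 + 0.6403) / 0.0235 = 1.651447 / 0.0235
S = 70.3

Shore A = 70.3


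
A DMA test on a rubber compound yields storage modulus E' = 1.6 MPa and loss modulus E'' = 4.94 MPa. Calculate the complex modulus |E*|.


|E*| = sqrt(E'^2 + E''^2)
= sqrt(1.6^2 + 4.94^2)
= sqrt(2.5600 + 24.4036)
= 5.193 MPa

5.193 MPa


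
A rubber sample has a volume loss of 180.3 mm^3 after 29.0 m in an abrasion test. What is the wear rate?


Rate = volume_loss / distance
= 180.3 / 29.0
= 6.217 mm^3/m

6.217 mm^3/m


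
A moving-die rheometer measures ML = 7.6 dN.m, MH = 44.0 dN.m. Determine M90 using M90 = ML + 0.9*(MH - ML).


M90 = ML + 0.9 * (MH - ML)
M90 = 7.6 + 0.9 * (44.0 - 7.6)
M90 = 7.6 + 0.9 * 36.4
M90 = 40.36 dN.m

40.36 dN.m


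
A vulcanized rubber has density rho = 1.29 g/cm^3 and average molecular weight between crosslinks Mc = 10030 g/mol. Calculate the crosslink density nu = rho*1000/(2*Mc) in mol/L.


nu = rho * 1000 / (2 * Mc)
nu = 1.29 * 1000 / (2 * 10030)
nu = 1290.0 / 20060
nu = 0.0643 mol/L

0.0643 mol/L


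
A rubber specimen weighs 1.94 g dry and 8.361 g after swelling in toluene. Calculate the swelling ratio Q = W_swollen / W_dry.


Q = W_swollen / W_dry
Q = 8.361 / 1.94
Q = 4.31

Q = 4.31


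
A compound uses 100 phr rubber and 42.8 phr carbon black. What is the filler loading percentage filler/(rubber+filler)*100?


Filler % = filler / (rubber + filler) * 100
= 42.8 / (100 + 42.8) * 100
= 42.8 / 142.8 * 100
= 29.97%

29.97%


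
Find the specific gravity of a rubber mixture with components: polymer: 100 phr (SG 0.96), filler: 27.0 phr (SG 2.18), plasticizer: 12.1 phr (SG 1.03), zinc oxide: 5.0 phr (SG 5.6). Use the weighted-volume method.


Sum of weights = 144.1
Volume contributions:
  polymer: 100/0.96 = 104.1667
  filler: 27.0/2.18 = 12.3853
  plasticizer: 12.1/1.03 = 11.7476
  zinc oxide: 5.0/5.6 = 0.8929
Sum of volumes = 129.1924
SG = 144.1 / 129.1924 = 1.115

SG = 1.115


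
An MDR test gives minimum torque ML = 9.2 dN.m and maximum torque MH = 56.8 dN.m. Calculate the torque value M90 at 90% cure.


M90 = ML + 0.9 * (MH - ML)
M90 = 9.2 + 0.9 * (56.8 - 9.2)
M90 = 9.2 + 0.9 * 47.6
M90 = 52.04 dN.m

52.04 dN.m


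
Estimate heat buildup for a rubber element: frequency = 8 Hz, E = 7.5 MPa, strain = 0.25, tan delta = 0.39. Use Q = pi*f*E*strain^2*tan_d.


Q = pi * f * E * strain^2 * tan_d
= pi * 8 * 7.5 * 0.25^2 * 0.39
= pi * 8 * 7.5 * 0.0625 * 0.39
= 4.5946

Q = 4.5946


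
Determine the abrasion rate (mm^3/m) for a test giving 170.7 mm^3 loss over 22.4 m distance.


Rate = volume_loss / distance
= 170.7 / 22.4
= 7.621 mm^3/m

7.621 mm^3/m


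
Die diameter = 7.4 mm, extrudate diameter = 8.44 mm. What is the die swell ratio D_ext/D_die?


Die swell ratio = D_extrudate / D_die
= 8.44 / 7.4
= 1.141

Die swell = 1.141


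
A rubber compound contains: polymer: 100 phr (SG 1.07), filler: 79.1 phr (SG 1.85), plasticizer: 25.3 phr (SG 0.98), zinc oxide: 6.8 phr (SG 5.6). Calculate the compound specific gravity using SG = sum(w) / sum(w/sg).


Sum of weights = 211.2
Volume contributions:
  polymer: 100/1.07 = 93.4579
  filler: 79.1/1.85 = 42.7568
  plasticizer: 25.3/0.98 = 25.8163
  zinc oxide: 6.8/5.6 = 1.2143
Sum of volumes = 163.2453
SG = 211.2 / 163.2453 = 1.294

SG = 1.294


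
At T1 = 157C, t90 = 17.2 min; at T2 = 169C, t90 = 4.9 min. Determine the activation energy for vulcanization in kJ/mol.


T1 = 430.15 K, T2 = 442.15 K
1/T1 - 1/T2 = 6.3095e-05
ln(t1/t2) = ln(17.2/4.9) = 1.2557
Ea = 8.314 * 1.2557 / 6.3095e-05 = 165460.8665 J/mol
Ea = 165.46 kJ/mol

165.46 kJ/mol


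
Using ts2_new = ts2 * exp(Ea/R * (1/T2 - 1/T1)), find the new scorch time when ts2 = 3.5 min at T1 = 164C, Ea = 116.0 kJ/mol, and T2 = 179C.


Convert temperatures: T1 = 164 + 273.15 = 437.15 K, T2 = 179 + 273.15 = 452.15 K
ts2_new = 3.5 * exp(116000 / 8.314 * (1/452.15 - 1/437.15))
1/T2 - 1/T1 = -7.5889e-05
ts2_new = 1.21 min

1.21 min


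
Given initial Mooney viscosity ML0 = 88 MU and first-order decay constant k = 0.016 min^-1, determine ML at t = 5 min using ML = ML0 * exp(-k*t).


ML = ML0 * exp(-k * t)
ML = 88 * exp(-0.016 * 5)
ML = 88 * 0.9231
ML = 81.23 MU

81.23 MU


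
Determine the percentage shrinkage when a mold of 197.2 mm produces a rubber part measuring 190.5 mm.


Shrinkage = (mold - part) / mold * 100
= (197.2 - 190.5) / 197.2 * 100
= 6.7 / 197.2 * 100
= 3.4%

3.4%


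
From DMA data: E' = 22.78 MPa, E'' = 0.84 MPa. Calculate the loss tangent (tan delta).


tan delta = E'' / E'
= 0.84 / 22.78
= 0.0369

tan delta = 0.0369


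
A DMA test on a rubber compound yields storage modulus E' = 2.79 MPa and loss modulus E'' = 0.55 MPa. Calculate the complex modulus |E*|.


|E*| = sqrt(E'^2 + E''^2)
= sqrt(2.79^2 + 0.55^2)
= sqrt(7.7841 + 0.3025)
= 2.844 MPa

2.844 MPa


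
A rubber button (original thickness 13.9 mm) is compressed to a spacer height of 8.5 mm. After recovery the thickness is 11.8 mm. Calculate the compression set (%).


CS = (t0 - recovered) / (t0 - ts) * 100
= (13.9 - 11.8) / (13.9 - 8.5) * 100
= 2.1 / 5.4 * 100
= 38.9%

38.9%


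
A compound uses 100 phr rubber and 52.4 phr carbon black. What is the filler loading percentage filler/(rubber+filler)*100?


Filler % = filler / (rubber + filler) * 100
= 52.4 / (100 + 52.4) * 100
= 52.4 / 152.4 * 100
= 34.38%

34.38%


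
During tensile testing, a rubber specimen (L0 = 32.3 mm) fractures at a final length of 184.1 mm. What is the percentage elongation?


Elongation = (Lf - L0) / L0 * 100
= (184.1 - 32.3) / 32.3 * 100
= 151.8 / 32.3 * 100
= 470.0%

470.0%


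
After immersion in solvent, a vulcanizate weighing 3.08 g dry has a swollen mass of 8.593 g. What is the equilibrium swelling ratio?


Q = W_swollen / W_dry
Q = 8.593 / 3.08
Q = 2.79

Q = 2.79


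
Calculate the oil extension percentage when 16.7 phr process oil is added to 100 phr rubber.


Oil % = oil / (100 + oil) * 100
= 16.7 / (100 + 16.7) * 100
= 16.7 / 116.7 * 100
= 14.31%

14.31%


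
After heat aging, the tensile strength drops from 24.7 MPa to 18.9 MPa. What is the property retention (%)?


Retention = aged / original * 100
= 18.9 / 24.7 * 100
= 76.5%

76.5%


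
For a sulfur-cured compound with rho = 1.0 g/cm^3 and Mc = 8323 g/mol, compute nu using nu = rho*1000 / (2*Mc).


nu = rho * 1000 / (2 * Mc)
nu = 1.0 * 1000 / (2 * 8323)
nu = 1000.0 / 16646
nu = 0.0601 mol/L

0.0601 mol/L


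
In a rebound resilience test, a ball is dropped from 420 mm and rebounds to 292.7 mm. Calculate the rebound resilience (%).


Resilience = h_rebound / h_drop * 100
= 292.7 / 420 * 100
= 69.7%

69.7%


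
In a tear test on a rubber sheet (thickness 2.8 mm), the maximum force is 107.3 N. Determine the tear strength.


Tear strength = force / thickness
= 107.3 / 2.8
= 38.32 N/mm

38.32 N/mm


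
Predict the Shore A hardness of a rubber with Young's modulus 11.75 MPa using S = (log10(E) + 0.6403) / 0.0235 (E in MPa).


log10(E) = 0.0235*S - 0.6403  =>  S = (log10(E) + 0.6403) / 0.0235
log10(11.75) = 1.070038
S = (1.070038 + 0.6403) / 0.0235 = 1.710338 / 0.0235
S = 72.8

Shore A = 72.8


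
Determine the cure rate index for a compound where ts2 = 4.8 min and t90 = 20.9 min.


CRI = 100 / (t90 - ts2)
= 100 / (20.9 - 4.8)
= 100 / 16.1
= 6.21 min^-1

6.21 min^-1


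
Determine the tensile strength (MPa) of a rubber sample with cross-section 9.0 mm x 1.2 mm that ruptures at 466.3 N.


Area = width * thickness = 9.0 * 1.2 = 10.8 mm^2
TS = force / area = 466.3 / 10.8 = 43.18 MPa

43.18 MPa


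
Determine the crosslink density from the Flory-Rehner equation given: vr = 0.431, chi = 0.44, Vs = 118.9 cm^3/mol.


ln(1 - vr) = ln(1 - 0.431) = -0.5639
Numerator = -((-0.5639) + 0.431 + 0.44 * 0.431^2) = 0.0511
Denominator = 118.9 * (0.431^(1/3) - 0.431/2) = 64.1904
nu = 0.0511 / 64.1904 = 7.9669e-04 mol/cm^3

7.9669e-04 mol/cm^3


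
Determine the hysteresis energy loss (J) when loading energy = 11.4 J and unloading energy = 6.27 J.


Hysteresis loss = loading - unloading
= 11.4 - 6.27
= 5.13 J

5.13 J


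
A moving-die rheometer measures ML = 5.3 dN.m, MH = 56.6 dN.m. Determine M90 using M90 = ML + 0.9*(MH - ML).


M90 = ML + 0.9 * (MH - ML)
M90 = 5.3 + 0.9 * (56.6 - 5.3)
M90 = 5.3 + 0.9 * 51.3
M90 = 51.47 dN.m

51.47 dN.m


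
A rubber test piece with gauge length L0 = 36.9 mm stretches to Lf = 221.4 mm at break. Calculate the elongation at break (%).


Elongation = (Lf - L0) / L0 * 100
= (221.4 - 36.9) / 36.9 * 100
= 184.5 / 36.9 * 100
= 500.0%

500.0%


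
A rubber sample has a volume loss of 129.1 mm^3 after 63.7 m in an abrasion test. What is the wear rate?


Rate = volume_loss / distance
= 129.1 / 63.7
= 2.027 mm^3/m

2.027 mm^3/m


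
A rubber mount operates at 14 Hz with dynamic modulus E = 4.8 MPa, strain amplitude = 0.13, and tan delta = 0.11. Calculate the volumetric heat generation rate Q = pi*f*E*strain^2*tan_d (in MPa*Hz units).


Q = pi * f * E * strain^2 * tan_d
= pi * 14 * 4.8 * 0.13^2 * 0.11
= pi * 14 * 4.8 * 0.0169 * 0.11
= 0.3925

Q = 0.3925


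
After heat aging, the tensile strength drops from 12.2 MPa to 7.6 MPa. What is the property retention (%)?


Retention = aged / original * 100
= 7.6 / 12.2 * 100
= 62.3%

62.3%


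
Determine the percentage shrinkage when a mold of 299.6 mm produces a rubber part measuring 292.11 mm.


Shrinkage = (mold - part) / mold * 100
= (299.6 - 292.11) / 299.6 * 100
= 7.49 / 299.6 * 100
= 2.5%

2.5%


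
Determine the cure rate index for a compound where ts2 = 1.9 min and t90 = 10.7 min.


CRI = 100 / (t90 - ts2)
= 100 / (10.7 - 1.9)
= 100 / 8.8
= 11.36 min^-1

11.36 min^-1


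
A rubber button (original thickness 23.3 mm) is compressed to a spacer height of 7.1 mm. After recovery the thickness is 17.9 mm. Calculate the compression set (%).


CS = (t0 - recovered) / (t0 - ts) * 100
= (23.3 - 17.9) / (23.3 - 7.1) * 100
= 5.4 / 16.2 * 100
= 33.3%

33.3%


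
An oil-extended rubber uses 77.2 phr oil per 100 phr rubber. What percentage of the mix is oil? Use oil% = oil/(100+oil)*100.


Oil % = oil / (100 + oil) * 100
= 77.2 / (100 + 77.2) * 100
= 77.2 / 177.2 * 100
= 43.57%

43.57%


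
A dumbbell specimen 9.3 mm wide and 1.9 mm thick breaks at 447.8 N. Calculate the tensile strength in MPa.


Area = width * thickness = 9.3 * 1.9 = 17.67 mm^2
TS = force / area = 447.8 / 17.67 = 25.34 MPa

25.34 MPa


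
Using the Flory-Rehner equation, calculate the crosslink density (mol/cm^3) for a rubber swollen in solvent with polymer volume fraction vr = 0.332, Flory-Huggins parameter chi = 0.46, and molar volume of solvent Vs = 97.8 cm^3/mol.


ln(1 - vr) = ln(1 - 0.332) = -0.4035
Numerator = -((-0.4035) + 0.332 + 0.46 * 0.332^2) = 0.0208
Denominator = 97.8 * (0.332^(1/3) - 0.332/2) = 51.4854
nu = 0.0208 / 51.4854 = 4.0330e-04 mol/cm^3

4.0330e-04 mol/cm^3


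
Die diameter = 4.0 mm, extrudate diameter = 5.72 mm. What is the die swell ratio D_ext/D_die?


Die swell ratio = D_extrudate / D_die
= 5.72 / 4.0
= 1.43

Die swell = 1.43


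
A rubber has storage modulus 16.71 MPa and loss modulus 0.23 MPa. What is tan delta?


tan delta = E'' / E'
= 0.23 / 16.71
= 0.0138

tan delta = 0.0138


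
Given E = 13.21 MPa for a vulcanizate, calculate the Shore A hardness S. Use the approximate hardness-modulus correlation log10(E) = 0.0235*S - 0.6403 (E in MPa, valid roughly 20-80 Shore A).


log10(E) = 0.0235*S - 0.6403  =>  S = (log10(E) + 0.6403) / 0.0235
log10(13.21) = 1.120903
S = (1.120903 + 0.6403) / 0.0235 = 1.761203 / 0.0235
S = 74.9

Shore A = 74.9


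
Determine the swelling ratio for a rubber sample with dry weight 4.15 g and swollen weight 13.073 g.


Q = W_swollen / W_dry
Q = 13.073 / 4.15
Q = 3.15

Q = 3.15


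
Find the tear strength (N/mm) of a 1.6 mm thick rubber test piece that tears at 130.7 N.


Tear strength = force / thickness
= 130.7 / 1.6
= 81.69 N/mm

81.69 N/mm


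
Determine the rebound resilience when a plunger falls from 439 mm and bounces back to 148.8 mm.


Resilience = h_rebound / h_drop * 100
= 148.8 / 439 * 100
= 33.9%

33.9%


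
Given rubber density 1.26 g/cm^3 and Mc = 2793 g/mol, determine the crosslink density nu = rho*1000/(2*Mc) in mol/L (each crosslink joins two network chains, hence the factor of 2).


nu = rho * 1000 / (2 * Mc)
nu = 1.26 * 1000 / (2 * 2793)
nu = 1260.0 / 5586
nu = 0.2256 mol/L

0.2256 mol/L


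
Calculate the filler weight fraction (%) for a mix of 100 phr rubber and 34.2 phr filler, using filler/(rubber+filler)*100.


Filler % = filler / (rubber + filler) * 100
= 34.2 / (100 + 34.2) * 100
= 34.2 / 134.2 * 100
= 25.48%

25.48%


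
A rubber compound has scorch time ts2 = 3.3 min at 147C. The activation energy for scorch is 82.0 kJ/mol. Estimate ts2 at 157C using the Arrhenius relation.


Convert temperatures: T1 = 147 + 273.15 = 420.15 K, T2 = 157 + 273.15 = 430.15 K
ts2_new = 3.3 * exp(82000 / 8.314 * (1/430.15 - 1/420.15))
1/T2 - 1/T1 = -5.5332e-05
ts2_new = 1.91 min

1.91 min


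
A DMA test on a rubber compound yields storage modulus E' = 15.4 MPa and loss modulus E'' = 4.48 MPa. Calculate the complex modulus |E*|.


|E*| = sqrt(E'^2 + E''^2)
= sqrt(15.4^2 + 4.48^2)
= sqrt(237.1600 + 20.0704)
= 16.038 MPa

16.038 MPa


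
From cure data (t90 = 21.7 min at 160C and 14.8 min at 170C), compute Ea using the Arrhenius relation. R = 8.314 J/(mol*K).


T1 = 433.15 K, T2 = 443.15 K
1/T1 - 1/T2 = 5.2097e-05
ln(t1/t2) = ln(21.7/14.8) = 0.3827
Ea = 8.314 * 0.3827 / 5.2097e-05 = 61071.7863 J/mol
Ea = 61.07 kJ/mol

61.07 kJ/mol


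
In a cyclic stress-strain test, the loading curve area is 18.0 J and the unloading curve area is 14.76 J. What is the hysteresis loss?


Hysteresis loss = loading - unloading
= 18.0 - 14.76
= 3.24 J

3.24 J


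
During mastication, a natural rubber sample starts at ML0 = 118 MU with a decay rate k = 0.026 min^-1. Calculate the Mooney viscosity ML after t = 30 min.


ML = ML0 * exp(-k * t)
ML = 118 * exp(-0.026 * 30)
ML = 118 * 0.4584
ML = 54.09 MU

54.09 MU


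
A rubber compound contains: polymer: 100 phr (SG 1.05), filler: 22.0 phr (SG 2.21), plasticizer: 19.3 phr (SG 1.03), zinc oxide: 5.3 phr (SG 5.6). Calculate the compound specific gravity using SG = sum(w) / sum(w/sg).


Sum of weights = 146.6
Volume contributions:
  polymer: 100/1.05 = 95.2381
  filler: 22.0/2.21 = 9.9548
  plasticizer: 19.3/1.03 = 18.7379
  zinc oxide: 5.3/5.6 = 0.9464
Sum of volumes = 124.8771
SG = 146.6 / 124.8771 = 1.174

SG = 1.174


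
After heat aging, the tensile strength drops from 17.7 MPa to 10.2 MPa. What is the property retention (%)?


Retention = aged / original * 100
= 10.2 / 17.7 * 100
= 57.6%

57.6%


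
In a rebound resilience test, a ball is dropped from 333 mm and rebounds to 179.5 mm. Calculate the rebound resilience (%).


Resilience = h_rebound / h_drop * 100
= 179.5 / 333 * 100
= 53.9%

53.9%


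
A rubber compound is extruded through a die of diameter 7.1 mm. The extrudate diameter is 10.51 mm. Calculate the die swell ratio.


Die swell ratio = D_extrudate / D_die
= 10.51 / 7.1
= 1.48

Die swell = 1.48


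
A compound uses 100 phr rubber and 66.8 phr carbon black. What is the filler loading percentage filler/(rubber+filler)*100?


Filler % = filler / (rubber + filler) * 100
= 66.8 / (100 + 66.8) * 100
= 66.8 / 166.8 * 100
= 40.05%

40.05%


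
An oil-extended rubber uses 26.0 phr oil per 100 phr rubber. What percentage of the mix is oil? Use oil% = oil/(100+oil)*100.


Oil % = oil / (100 + oil) * 100
= 26.0 / (100 + 26.0) * 100
= 26.0 / 126.0 * 100
= 20.63%

20.63%


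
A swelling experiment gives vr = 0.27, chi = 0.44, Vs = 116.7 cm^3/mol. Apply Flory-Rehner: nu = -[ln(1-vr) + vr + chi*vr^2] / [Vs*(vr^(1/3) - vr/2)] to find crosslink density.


ln(1 - vr) = ln(1 - 0.27) = -0.3147
Numerator = -((-0.3147) + 0.27 + 0.44 * 0.27^2) = 0.0126
Denominator = 116.7 * (0.27^(1/3) - 0.27/2) = 59.6723
nu = 0.0126 / 59.6723 = 2.1174e-04 mol/cm^3

2.1174e-04 mol/cm^3


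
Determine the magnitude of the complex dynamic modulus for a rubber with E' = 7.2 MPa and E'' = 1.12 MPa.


|E*| = sqrt(E'^2 + E''^2)
= sqrt(7.2^2 + 1.12^2)
= sqrt(51.8400 + 1.2544)
= 7.287 MPa

7.287 MPa
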